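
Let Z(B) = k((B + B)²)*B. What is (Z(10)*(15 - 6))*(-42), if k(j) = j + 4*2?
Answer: -1542240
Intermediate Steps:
k(j) = 8 + j (k(j) = j + 8 = 8 + j)
Z(B) = B*(8 + 4*B²) (Z(B) = (8 + (B + B)²)*B = (8 + (2*B)²)*B = (8 + 4*B²)*B = B*(8 + 4*B²))
(Z(10)*(15 - 6))*(-42) = ((4*10*(2 + 10²))*(15 - 6))*(-42) = ((4*10*(2 + 100))*9)*(-42) = ((4*10*102)*9)*(-42) = (4080*9)*(-42) = 36720*(-42) = -1542240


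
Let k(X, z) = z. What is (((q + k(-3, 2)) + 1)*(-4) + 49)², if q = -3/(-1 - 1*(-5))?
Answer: 1600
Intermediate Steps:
q = -¾ (q = -3/(-1 + 5) = -3/4 = -3*¼ = -¾ ≈ -0.75000)
(((q + k(-3, 2)) + 1)*(-4) + 49)² = (((-¾ + 2) + 1)*(-4) + 49)² = ((5/4 + 1)*(-4) + 49)² = ((9/4)*(-4) + 49)² = (-9 + 49)² = 40² = 1600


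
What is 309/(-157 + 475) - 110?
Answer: -11557/106 ≈ -109.03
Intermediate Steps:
309/(-157 + 475) - 110 = 309/318 - 110 = (1/318)*309 - 110 = 103/106 - 110 = -11557/106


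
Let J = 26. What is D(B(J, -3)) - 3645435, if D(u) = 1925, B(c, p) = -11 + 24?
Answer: -3643510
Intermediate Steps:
B(c, p) = 13
D(B(J, -3)) - 3645435 = 1925 - 3645435 = -3643510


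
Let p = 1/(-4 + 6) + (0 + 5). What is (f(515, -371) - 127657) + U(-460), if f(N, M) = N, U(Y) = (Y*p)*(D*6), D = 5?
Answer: -203042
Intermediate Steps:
p = 11/2 (p = 1/2 + 5 = ½ + 5 = 11/2 ≈ 5.5000)
U(Y) = 165*Y (U(Y) = (Y*(11/2))*(5*6) = (11*Y/2)*30 = 165*Y)
(f(515, -371) - 127657) + U(-460) = (515 - 127657) + 165*(-460) = -127142 - 75900 = -203042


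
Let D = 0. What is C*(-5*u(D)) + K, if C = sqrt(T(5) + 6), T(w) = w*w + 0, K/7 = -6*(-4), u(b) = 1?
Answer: 168 - 5*sqrt(31) ≈ 140.16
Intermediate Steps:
K = 168 (K = 7*(-6*(-4)) = 7*24 = 168)
T(w) = w**2 (T(w) = w**2 + 0 = w**2)
C = sqrt(31) (C = sqrt(5**2 + 6) = sqrt(25 + 6) = sqrt(31) ≈ 5.5678)
C*(-5*u(D)) + K = sqrt(31)*(-5*1) + 168 = sqrt(31)*(-5) + 168 = -5*sqrt(31) + 168 = 168 - 5*sqrt(31)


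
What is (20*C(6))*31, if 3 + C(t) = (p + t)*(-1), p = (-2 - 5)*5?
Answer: 16120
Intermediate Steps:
p = -35 (p = -7*5 = -35)
C(t) = 32 - t (C(t) = -3 + (-35 + t)*(-1) = -3 + (35 - t) = 32 - t)
(20*C(6))*31 = (20*(32 - 1*6))*31 = (20*(32 - 6))*31 = (20*26)*31 = 520*31 = 16120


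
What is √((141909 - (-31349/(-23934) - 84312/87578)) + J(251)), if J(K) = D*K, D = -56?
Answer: √140433387568216032371646/1048045926 ≈ 357.56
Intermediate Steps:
J(K) = -56*K
√((141909 - (-31349/(-23934) - 84312/87578)) + J(251)) = √((141909 - (-31349/(-23934) - 84312/87578)) - 56*251) = √((141909 - (-31349*(-1/23934) - 84312*1/87578)) - 14056) = √((141909 - (31349/23934 - 42156/43789)) - 14056) = √((141909 - 1*363779657/1048045926) - 14056) = √((141909 - 363779657/1048045926) - 14056) = √(148726785533077/1048045926 - 14056) = √(133995451997221/1048045926) = √140433387568216032371646/1048045926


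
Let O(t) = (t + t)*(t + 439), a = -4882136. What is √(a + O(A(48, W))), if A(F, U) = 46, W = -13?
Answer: 2*I*√1209379 ≈ 2199.4*I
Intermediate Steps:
O(t) = 2*t*(439 + t) (O(t) = (2*t)*(439 + t) = 2*t*(439 + t))
√(a + O(A(48, W))) = √(-4882136 + 2*46*(439 + 46)) = √(-4882136 + 2*46*485) = √(-4882136 + 44620) = √(-4837516) = 2*I*√1209379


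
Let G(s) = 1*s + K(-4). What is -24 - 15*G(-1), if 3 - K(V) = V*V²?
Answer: -1014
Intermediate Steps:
K(V) = 3 - V³ (K(V) = 3 - V*V² = 3 - V³)
G(s) = 67 + s (G(s) = 1*s + (3 - 1*(-4)³) = s + (3 - 1*(-64)) = s + (3 + 64) = s + 67 = 67 + s)
-24 - 15*G(-1) = -24 - 15*(67 - 1) = -24 - 15*66 = -24 - 990 = -1014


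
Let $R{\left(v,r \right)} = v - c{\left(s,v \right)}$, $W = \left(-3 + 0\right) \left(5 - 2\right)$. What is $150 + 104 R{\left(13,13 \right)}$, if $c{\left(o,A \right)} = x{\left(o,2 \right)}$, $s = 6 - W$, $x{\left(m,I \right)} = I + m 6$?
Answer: $-8066$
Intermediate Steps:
$W = -9$ ($W = \left(-3\right) 3 = -9$)
$x{\left(m,I \right)} = I + 6 m$
$s = 15$ ($s = 6 - -9 = 6 + 9 = 15$)
$c{\left(o,A \right)} = 2 + 6 o$
$R{\left(v,r \right)} = -92 + v$ ($R{\left(v,r \right)} = v - \left(2 + 6 \cdot 15\right) = v - \left(2 + 90\right) = v - 92 = -92 + v$)
$150 + 104 R{\left(13,13 \right)} = 150 + 104 \left(-92 + 13\right) = 150 + 104 \left(-79\right) = 150 - 8216 = -8066$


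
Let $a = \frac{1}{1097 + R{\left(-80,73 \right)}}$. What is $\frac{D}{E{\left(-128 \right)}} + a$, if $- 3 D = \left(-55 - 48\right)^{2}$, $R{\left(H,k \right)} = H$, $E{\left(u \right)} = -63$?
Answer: $\frac{1198838}{21357} \approx 56.133$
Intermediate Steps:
$D = - \frac{10609}{3}$ ($D = - \frac{\left(-55 - 48\right)^{2}}{3} = - \frac{\left(-103\right)^{2}}{3} = \left(- \frac{1}{3}\right) 10609 = - \frac{10609}{3} \approx -3536.3$)
$a = \frac{1}{1017}$ ($a = \frac{1}{1097 - 80} = \frac{1}{1017} \approx 0.00098328$)
$\frac{D}{E{\left(-128 \right)}} + a = - \frac{10609}{3 \left(-63\right)} + \frac{1}{1017} = \left(- \frac{10609}{3}\right) \left(- \frac{1}{63}\right) + \frac{1}{1017} = \frac{10609}{189} + \frac{1}{1017} = \frac{1198838}{21357}$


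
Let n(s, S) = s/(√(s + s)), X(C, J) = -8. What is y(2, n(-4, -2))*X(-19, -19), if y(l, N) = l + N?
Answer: -16 - 8*I*√2 ≈ -16.0 - 11.314*I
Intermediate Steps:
n(s, S) = √2*√s/2 (n(s, S) = s/(√(2*s)) = s/((√2*√s)) = s*(√2/(2*√s)) = √2*√s/2)
y(l, N) = N + l
y(2, n(-4, -2))*X(-19, -19) = (√2*√(-4)/2 + 2)*(-8) = (√2*(2*I)/2 + 2)*(-8) = (I*√2 + 2)*(-8) = (2 + I*√2)*(-8) = -16 - 8*I*√2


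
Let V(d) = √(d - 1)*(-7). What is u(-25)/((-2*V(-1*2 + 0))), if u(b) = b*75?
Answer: 625*I*√3/14 ≈ 77.324*I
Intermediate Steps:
u(b) = 75*b
V(d) = -7*√(-1 + d) (V(d) = √(-1 + d)*(-7) = -7*√(-1 + d))
u(-25)/((-2*V(-1*2 + 0))) = (75*(-25))/((-(-14)*√(-1 + (-1*2 + 0)))) = -1875*1/(14*√(-1 + (-2 + 0))) = -1875*1/(14*√(-1 - 2)) = -1875*(-I*√3/42) = -(-625)*I*√3/14 = 625*I*√3/14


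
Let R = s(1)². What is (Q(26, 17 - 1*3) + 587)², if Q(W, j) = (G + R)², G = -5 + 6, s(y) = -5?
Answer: 1595169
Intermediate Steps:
R = 25 (R = (-5)² = 25)
G = 1
Q(W, j) = 676 (Q(W, j) = (1 + 25)² = 26² = 676)
(Q(26, 17 - 1*3) + 587)² = (676 + 587)² = 1263² = 1595169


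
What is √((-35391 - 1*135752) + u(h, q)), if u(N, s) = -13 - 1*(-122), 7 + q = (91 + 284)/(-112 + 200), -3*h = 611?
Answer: I*√171034 ≈ 413.56*I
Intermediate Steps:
h = -611/3 (h = -⅓*611 = -611/3 ≈ -203.67)
q = -241/88 (q = -7 + (91 + 284)/(-112 + 200) = -7 + 375/88 = -241/88 ≈ -2.7386)
u(N, s) = 109 (u(N, s) = -13 + 122 = 109)
√((-35391 - 1*135752) + u(h, q)) = √((-35391 - 1*135752) + 109) = √((-35391 - 135752) + 109) = √(-171143 + 109) = √(-171034) = I*√171034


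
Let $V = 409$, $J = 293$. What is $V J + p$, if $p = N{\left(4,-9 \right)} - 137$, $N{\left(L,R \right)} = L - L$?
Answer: $119700$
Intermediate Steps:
$N{\left(L,R \right)} = 0$
$p = -137$ ($p = 0 - 137 = -137$)
$V J + p = 409 \cdot 293 - 137 = 119837 - 137 = 119700$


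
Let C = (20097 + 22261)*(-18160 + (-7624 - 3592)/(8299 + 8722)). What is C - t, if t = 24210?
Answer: -13093802572618/17021 ≈ -7.6927e+8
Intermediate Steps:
C = -13093390494208/17021 (C = 42358*(-18160 - 11216/17021) = 42358*(-309112576/17021) = -13093390494208/17021 ≈ -7.6925e+8)
C - t = -13093390494208/17021 - 1*24210 = -13093390494208/17021 - 24210 = -13093802572618/17021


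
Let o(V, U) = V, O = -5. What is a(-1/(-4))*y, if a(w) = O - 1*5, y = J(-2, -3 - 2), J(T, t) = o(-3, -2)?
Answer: 30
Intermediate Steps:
J(T, t) = -3
y = -3
a(w) = -10 (a(w) = -5 - 1*5 = -5 - 5 = -10)
a(-1/(-4))*y = -10*(-3) = 30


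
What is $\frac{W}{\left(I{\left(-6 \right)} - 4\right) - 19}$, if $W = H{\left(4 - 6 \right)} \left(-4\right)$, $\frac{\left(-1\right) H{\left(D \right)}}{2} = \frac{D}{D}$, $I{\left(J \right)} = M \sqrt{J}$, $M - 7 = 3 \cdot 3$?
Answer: $- \frac{184}{2065} - \frac{128 i \sqrt{6}}{2065} \approx -0.089104 - 0.15183 i$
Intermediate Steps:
$M = 16$ ($M = 7 + 3 \cdot 3 = 7 + 9 = 16$)
$I{\left(J \right)} = 16 \sqrt{J}$
$H{\left(D \right)} = -2$ ($H{\left(D \right)} = - 2 \frac{D}{D} = \left(-2\right) 1 = -2$)
$W = 8$ ($W = \left(-2\right) \left(-4\right) = 8$)
$\frac{W}{\left(I{\left(-6 \right)} - 4\right) - 19} = \frac{8}{\left(16 \sqrt{-6} - 4\right) - 19} = \frac{8}{\left(16 i \sqrt{6} - 4\right) - 19} = \frac{8}{\left(-4 + 16 i \sqrt{6}\right) - 19} = \frac{8}{-23 + 16 i \sqrt{6}}$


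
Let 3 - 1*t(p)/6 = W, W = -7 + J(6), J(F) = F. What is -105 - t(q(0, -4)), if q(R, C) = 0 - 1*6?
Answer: -129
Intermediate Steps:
q(R, C) = -6 (q(R, C) = 0 - 6 = -6)
W = -1 (W = -7 + 6 = -1)
t(p) = 24 (t(p) = 18 - 6*(-1) = 18 + 6 = 24)
-105 - t(q(0, -4)) = -105 - 1*24 = -105 - 24 = -129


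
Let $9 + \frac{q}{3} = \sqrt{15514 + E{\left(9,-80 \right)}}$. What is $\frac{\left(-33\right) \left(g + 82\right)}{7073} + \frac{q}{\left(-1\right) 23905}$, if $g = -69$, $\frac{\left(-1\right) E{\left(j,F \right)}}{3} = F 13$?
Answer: $- \frac{914934}{15370915} - \frac{33 \sqrt{154}}{23905} \approx -0.076655$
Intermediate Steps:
$E{\left(j,F \right)} = - 39 F$ ($E{\left(j,F \right)} = - 3 F 13 = - 3 \cdot 13 F = - 39 F$)
$q = -27 + 33 \sqrt{154}$ ($q = -27 + 3 \sqrt{15514 - -3120} = -27 + 3 \sqrt{15514 + 3120} = -27 + 3 \sqrt{18634} = -27 + 3 \cdot 11 \sqrt{154} = -27 + 33 \sqrt{154} \approx 382.52$)
$\frac{\left(-33\right) \left(g + 82\right)}{7073} + \frac{q}{\left(-1\right) 23905} = \frac{\left(-33\right) \left(-69 + 82\right)}{7073} + \frac{-27 + 33 \sqrt{154}}{\left(-1\right) 23905} = \left(-33\right) 13 \cdot \frac{1}{7073} + \frac{-27 + 33 \sqrt{154}}{-23905} = \left(-429\right) \frac{1}{7073} + \left(-27 + 33 \sqrt{154}\right) \left(- \frac{1}{23905}\right) = - \frac{39}{643} + \left(\frac{27}{23905} - \frac{33 \sqrt{154}}{23905}\right) = - \frac{914934}{15370915} - \frac{33 \sqrt{154}}{23905}$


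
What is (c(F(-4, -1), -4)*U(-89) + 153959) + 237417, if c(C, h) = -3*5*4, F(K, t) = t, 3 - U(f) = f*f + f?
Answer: 861116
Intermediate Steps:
U(f) = 3 - f - f² (U(f) = 3 - (f*f + f) = 3 - (f² + f) = 3 - (f + f²) = 3 + (-f - f²) = 3 - f - f²)
c(C, h) = -60 (c(C, h) = -15*4 = -60)
(c(F(-4, -1), -4)*U(-89) + 153959) + 237417 = (-60*(3 - 1*(-89) - 1*(-89)²) + 153959) + 237417 = (-60*(3 + 89 - 1*7921) + 153959) + 237417 = (-60*(3 + 89 - 7921) + 153959) + 237417 = (-60*(-7829) + 153959) + 237417 = (469740 + 153959) + 237417 = 623699 + 237417 = 861116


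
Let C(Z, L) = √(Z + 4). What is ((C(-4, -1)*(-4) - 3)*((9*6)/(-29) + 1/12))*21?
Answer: 12999/116 ≈ 112.06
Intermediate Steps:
C(Z, L) = √(4 + Z)
((C(-4, -1)*(-4) - 3)*((9*6)/(-29) + 1/12))*21 = ((√(4 - 4)*(-4) - 3)*((9*6)/(-29) + 1/12))*21 = ((√0*(-4) - 3)*(54*(-1/29) + 1*(1/12)))*21 = ((0*(-4) - 3)*(-54/29 + 1/12))*21 = ((0 - 3)*(-619/348))*21 = -3*(-619/348)*21 = (619/116)*21 = 12999/116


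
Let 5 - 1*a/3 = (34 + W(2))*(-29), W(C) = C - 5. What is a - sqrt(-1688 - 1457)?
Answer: 2712 - I*sqrt(3145) ≈ 2712.0 - 56.08*I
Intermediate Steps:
W(C) = -5 + C
a = 2712 (a = 15 - 3*(34 + (-5 + 2))*(-29) = 15 - 3*(34 - 3)*(-29) = 15 - 93*(-29) = 15 - 3*(-899) = 15 + 2697 = 2712)
a - sqrt(-1688 - 1457) = 2712 - sqrt(-1688 - 1457) = 2712 - sqrt(-3145) = 2712 - I*sqrt(3145)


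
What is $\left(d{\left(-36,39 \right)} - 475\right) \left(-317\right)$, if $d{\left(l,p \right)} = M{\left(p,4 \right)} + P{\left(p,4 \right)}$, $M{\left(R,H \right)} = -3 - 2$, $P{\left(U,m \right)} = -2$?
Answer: $152794$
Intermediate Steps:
$M{\left(R,H \right)} = -5$ ($M{\left(R,H \right)} = -3 - 2 = -5$)
$d{\left(l,p \right)} = -7$ ($d{\left(l,p \right)} = -5 - 2 = -7$)
$\left(d{\left(-36,39 \right)} - 475\right) \left(-317\right) = \left(-7 - 475\right) \left(-317\right) = \left(-482\right) \left(-317\right) = 152794$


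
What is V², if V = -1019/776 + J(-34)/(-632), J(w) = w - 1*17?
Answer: 1427101729/939545104 ≈ 1.5189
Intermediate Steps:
J(w) = -17 + w (J(w) = w - 17 = -17 + w)
V = -37777/30652 (V = -1019/776 + (-17 - 34)/(-632) = -1019*1/776 - 51*(-1/632) = -1019/776 + 51/632 = -37777/30652 ≈ -1.2324)
V² = (-37777/30652)² = 1427101729/939545104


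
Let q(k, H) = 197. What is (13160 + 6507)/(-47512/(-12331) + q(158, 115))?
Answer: 242513777/2476719 ≈ 97.917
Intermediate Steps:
(13160 + 6507)/(-47512/(-12331) + q(158, 115)) = (13160 + 6507)/(-47512/(-12331) + 197) = 19667/(-47512*(-1/12331) + 197) = 19667/(47512/12331 + 197) = 19667/(2476719/12331) = 19667*(12331/2476719) = 242513777/2476719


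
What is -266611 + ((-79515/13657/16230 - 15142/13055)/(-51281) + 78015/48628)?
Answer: -9161144948270652191928639/34361673285264042340 ≈ -2.6661e+5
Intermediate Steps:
-266611 + ((-79515/13657/16230 - 15142/13055)/(-51281) + 78015/48628) = -266611 + ((-79515*1/13657*(1/16230) - 15142*1/13055)*(-1/51281) + 78015*(1/48628)) = -266611 + ((-79515/13657*1/16230 - 15142/13055)*(-1/51281) + 78015/48628) = -266611 + ((-5301/14776874 - 15142/13055)*(-1/51281) + 78015/48628) = -266611 + (-31974375809/27558870010*(-1/51281) + 78015/48628) = -266611 + (31974375809/1413246412982810 + 78015/48628) = -266611 + 55127986879400381101/34361673285264042340 = -9161144948270652191928639/34361673285264042340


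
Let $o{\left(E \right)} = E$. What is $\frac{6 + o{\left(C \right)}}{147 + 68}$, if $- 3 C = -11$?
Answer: $\frac{29}{645} \approx 0.044961$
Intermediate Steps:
$C = \frac{11}{3}$ ($C = \left(- \frac{1}{3}\right) \left(-11\right) = \frac{11}{3} \approx 3.6667$)
$\frac{6 + o{\left(C \right)}}{147 + 68} = \frac{6 + \frac{11}{3}}{147 + 68} = \frac{1}{215} \cdot \frac{29}{3} = \frac{29}{645}$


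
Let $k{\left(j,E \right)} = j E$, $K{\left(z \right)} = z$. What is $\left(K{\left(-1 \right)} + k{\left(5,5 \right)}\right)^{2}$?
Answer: $576$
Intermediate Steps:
$k{\left(j,E \right)} = E j$
$\left(K{\left(-1 \right)} + k{\left(5,5 \right)}\right)^{2} = \left(-1 + 5 \cdot 5\right)^{2} = \left(-1 + 25\right)^{2} = 24^{2} = 576$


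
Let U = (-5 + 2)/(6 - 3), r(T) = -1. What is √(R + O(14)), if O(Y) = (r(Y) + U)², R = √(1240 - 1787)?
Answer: √(4 + I*√547) ≈ 3.7234 + 3.1407*I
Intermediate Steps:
U = -1 (U = -3/3 = -3*⅓ = -1)
R = I*√547 (R = √(-547) = I*√547 ≈ 23.388*I)
O(Y) = 4 (O(Y) = (-1 - 1)² = (-2)² = 4)
√(R + O(14)) = √(I*√547 + 4) = √(4 + I*√547)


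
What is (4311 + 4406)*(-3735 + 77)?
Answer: -31886786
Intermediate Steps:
(4311 + 4406)*(-3735 + 77) = 8717*(-3658) = -31886786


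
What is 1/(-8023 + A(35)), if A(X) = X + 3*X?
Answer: -1/7883 ≈ -0.00012686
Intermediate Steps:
A(X) = 4*X
1/(-8023 + A(35)) = 1/(-8023 + 4*35) = 1/(-8023 + 140) = 1/(-7883) = -1/7883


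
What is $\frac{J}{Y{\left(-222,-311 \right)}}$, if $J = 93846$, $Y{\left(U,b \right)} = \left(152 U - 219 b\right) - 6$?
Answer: $\frac{31282}{11453} \approx 2.7313$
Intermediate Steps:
$Y{\left(U,b \right)} = -6 - 219 b + 152 U$ ($Y{\left(U,b \right)} = \left(- 219 b + 152 U\right) - 6 = -6 - 219 b + 152 U$)
$\frac{J}{Y{\left(-222,-311 \right)}} = \frac{93846}{-6 - -68109 + 152 \left(-222\right)} = \frac{93846}{-6 + 68109 - 33744} = \frac{93846}{34359} = 93846 \cdot \frac{1}{34359} = \frac{31282}{11453}$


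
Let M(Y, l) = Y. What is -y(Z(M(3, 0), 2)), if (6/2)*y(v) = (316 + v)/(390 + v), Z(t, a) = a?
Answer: -53/196 ≈ -0.27041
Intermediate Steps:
y(v) = (316 + v)/(3*(390 + v)) (y(v) = ((316 + v)/(390 + v))/3 = (316 + v)/(3*(390 + v)))
-y(Z(M(3, 0), 2)) = -(316 + 2)/(3*(390 + 2)) = -318/(3*392) = -1*53/196 = -53/196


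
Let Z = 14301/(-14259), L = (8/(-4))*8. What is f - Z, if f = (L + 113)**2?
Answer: 6389392/679 ≈ 9410.0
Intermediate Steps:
L = -16 (L = (8*(-1/4))*8 = -2*8 = -16)
f = 9409 (f = (-16 + 113)**2 = 97**2 = 9409)
Z = -681/679 (Z = 14301*(-1/14259) = -681/679 ≈ -1.0029)
f - Z = 9409 - 1*(-681/679) = 9409 + 681/679 = 6389392/679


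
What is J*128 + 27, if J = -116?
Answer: -14821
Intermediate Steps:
J*128 + 27 = -116*128 + 27 = -14848 + 27 = -14821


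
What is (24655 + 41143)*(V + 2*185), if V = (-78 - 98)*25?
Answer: -265165940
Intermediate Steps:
V = -4400 (V = -176*25 = -4400)
(24655 + 41143)*(V + 2*185) = (24655 + 41143)*(-4400 + 2*185) = 65798*(-4400 + 370) = 65798*(-4030) = -265165940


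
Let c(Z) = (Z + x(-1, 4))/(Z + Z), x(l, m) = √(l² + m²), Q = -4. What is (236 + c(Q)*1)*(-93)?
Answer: -43989/2 + 93*√17/8 ≈ -21947.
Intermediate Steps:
c(Z) = (Z + √17)/(2*Z) (c(Z) = (Z + √((-1)² + 4²))/(Z + Z) = (Z + √(1 + 16))/((2*Z)) = (Z + √17)*(1/(2*Z)) = (Z + √17)/(2*Z))
(236 + c(Q)*1)*(-93) = (236 + ((½)*(-4 + √17)/(-4))*1)*(-93) = (236 + ((½)*(-¼)*(-4 + √17))*1)*(-93) = (236 + (½ - √17/8)*1)*(-93) = (236 + (½ - √17/8))*(-93) = (473/2 - √17/8)*(-93) = -43989/2 + 93*√17/8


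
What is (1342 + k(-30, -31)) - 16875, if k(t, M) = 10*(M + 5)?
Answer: -15793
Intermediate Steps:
k(t, M) = 50 + 10*M (k(t, M) = 10*(5 + M) = 50 + 10*M)
(1342 + k(-30, -31)) - 16875 = (1342 + (50 + 10*(-31))) - 16875 = (1342 + (50 - 310)) - 16875 = (1342 - 260) - 16875 = 1082 - 16875 = -15793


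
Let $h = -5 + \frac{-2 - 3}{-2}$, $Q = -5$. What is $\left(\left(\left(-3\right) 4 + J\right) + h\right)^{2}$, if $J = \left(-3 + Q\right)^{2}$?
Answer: $\frac{9801}{4} \approx 2450.3$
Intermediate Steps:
$J = 64$ ($J = \left(-3 - 5\right)^{2} = \left(-8\right)^{2} = 64$)
$h = - \frac{5}{2}$ ($h = -5 - \frac{-2 - 3}{2} = -5 - - \frac{5}{2} = -5 + \frac{5}{2} = - \frac{5}{2} \approx -2.5$)
$\left(\left(\left(-3\right) 4 + J\right) + h\right)^{2} = \left(\left(\left(-3\right) 4 + 64\right) - \frac{5}{2}\right)^{2} = \left(\left(-12 + 64\right) - \frac{5}{2}\right)^{2} = \left(52 - \frac{5}{2}\right)^{2} = \left(\frac{99}{2}\right)^{2} = \frac{9801}{4}$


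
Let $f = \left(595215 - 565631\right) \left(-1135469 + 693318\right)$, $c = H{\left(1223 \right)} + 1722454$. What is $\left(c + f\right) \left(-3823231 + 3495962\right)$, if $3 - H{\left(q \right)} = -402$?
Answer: $4280309466930425$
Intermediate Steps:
$H{\left(q \right)} = 405$ ($H{\left(q \right)} = 3 - -402 = 3 + 402 = 405$)
$c = 1722859$ ($c = 405 + 1722454 = 1722859$)
$f = -13080595184$ ($f = 29584 \left(-442151\right) = -13080595184$)
$\left(c + f\right) \left(-3823231 + 3495962\right) = \left(1722859 - 13080595184\right) \left(-3823231 + 3495962\right) = \left(-13078872325\right) \left(-327269\right) = 4280309466930425$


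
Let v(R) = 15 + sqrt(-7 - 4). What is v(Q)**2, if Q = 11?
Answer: (15 + I*sqrt(11))**2 ≈ 214.0 + 99.499*I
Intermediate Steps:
v(R) = 15 + I*sqrt(11) (v(R) = 15 + sqrt(-11) = 15 + I*sqrt(11))
v(Q)**2 = (15 + I*sqrt(11))**2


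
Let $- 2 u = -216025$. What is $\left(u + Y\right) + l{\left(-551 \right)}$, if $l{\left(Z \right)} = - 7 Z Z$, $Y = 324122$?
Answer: $- \frac{3386145}{2} \approx -1.6931 \cdot 10^{6}$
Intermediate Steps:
$u = \frac{216025}{2}$ ($u = \left(- \frac{1}{2}\right) \left(-216025\right) = \frac{216025}{2} \approx 1.0801 \cdot 10^{5}$)
$l{\left(Z \right)} = - 7 Z^{2}$
$\left(u + Y\right) + l{\left(-551 \right)} = \left(\frac{216025}{2} + 324122\right) - 7 \left(-551\right)^{2} = \frac{864269}{2} - 2125207 = - \frac{3386145}{2}$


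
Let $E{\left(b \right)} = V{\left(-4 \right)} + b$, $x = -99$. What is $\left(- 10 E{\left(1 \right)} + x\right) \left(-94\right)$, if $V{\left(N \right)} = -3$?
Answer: $7426$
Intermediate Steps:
$E{\left(b \right)} = -3 + b$
$\left(- 10 E{\left(1 \right)} + x\right) \left(-94\right) = \left(- 10 \left(-3 + 1\right) - 99\right) \left(-94\right) = \left(\left(-10\right) \left(-2\right) - 99\right) \left(-94\right) = \left(20 - 99\right) \left(-94\right) = \left(-79\right) \left(-94\right) = 7426$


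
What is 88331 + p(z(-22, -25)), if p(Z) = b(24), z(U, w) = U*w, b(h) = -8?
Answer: 88323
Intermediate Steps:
p(Z) = -8
88331 + p(z(-22, -25)) = 88331 - 8 = 88323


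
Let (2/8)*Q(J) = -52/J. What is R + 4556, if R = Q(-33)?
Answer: 150556/33 ≈ 4562.3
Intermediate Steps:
Q(J) = -208/J (Q(J) = 4*(-52/J) = -208/J)
R = 208/33 (R = -208/(-33) = -208*(-1/33) = 208/33 ≈ 6.3030)
R + 4556 = 208/33 + 4556 = 150556/33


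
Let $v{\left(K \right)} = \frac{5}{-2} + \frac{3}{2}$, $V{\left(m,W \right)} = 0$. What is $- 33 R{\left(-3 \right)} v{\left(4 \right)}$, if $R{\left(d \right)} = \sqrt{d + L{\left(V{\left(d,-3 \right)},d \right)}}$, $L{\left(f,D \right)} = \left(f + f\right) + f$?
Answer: $33 i \sqrt{3} \approx 57.158 i$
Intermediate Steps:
$L{\left(f,D \right)} = 3 f$ ($L{\left(f,D \right)} = 2 f + f = 3 f$)
$v{\left(K \right)} = -1$ ($v{\left(K \right)} = 5 \left(- \frac{1}{2}\right) + 3 \cdot \frac{1}{2} = - \frac{5}{2} + \frac{3}{2} = -1$)
$R{\left(d \right)} = \sqrt{d}$ ($R{\left(d \right)} = \sqrt{d + 3 \cdot 0} = \sqrt{d + 0} = \sqrt{d}$)
$- 33 R{\left(-3 \right)} v{\left(4 \right)} = - 33 \sqrt{-3} \left(-1\right) = - 33 i \sqrt{3} \left(-1\right) = 33 i \sqrt{3}$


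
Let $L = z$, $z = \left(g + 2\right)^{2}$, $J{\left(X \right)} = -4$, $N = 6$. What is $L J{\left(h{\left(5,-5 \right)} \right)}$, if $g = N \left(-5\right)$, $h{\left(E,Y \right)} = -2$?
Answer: $-3136$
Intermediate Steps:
$g = -30$ ($g = 6 \left(-5\right) = -30$)
$z = 784$ ($z = \left(-30 + 2\right)^{2} = \left(-28\right)^{2} = 784$)
$L = 784$
$L J{\left(h{\left(5,-5 \right)} \right)} = 784 \left(-4\right) = -3136$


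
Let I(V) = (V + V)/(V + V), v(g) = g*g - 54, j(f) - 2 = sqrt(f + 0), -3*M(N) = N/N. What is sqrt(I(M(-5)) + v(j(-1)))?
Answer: sqrt(-50 + 4*I) ≈ 0.28262 + 7.0767*I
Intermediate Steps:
M(N) = -1/3 (M(N) = -N/(3*N) = -1/3*1 = -1/3)
j(f) = 2 + sqrt(f) (j(f) = 2 + sqrt(f + 0) = 2 + sqrt(f))
v(g) = -54 + g**2 (v(g) = g**2 - 54 = -54 + g**2)
I(V) = 1 (I(V) = (2*V)/((2*V)) = (2*V)*(1/(2*V)) = 1)
sqrt(I(M(-5)) + v(j(-1))) = sqrt(1 + (-54 + (2 + sqrt(-1))**2)) = sqrt(1 + (-54 + (2 + I)**2)) = sqrt(-53 + (2 + I)**2)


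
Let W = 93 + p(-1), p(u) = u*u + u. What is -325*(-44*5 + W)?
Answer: 41275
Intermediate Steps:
p(u) = u + u**2 (p(u) = u**2 + u = u + u**2)
W = 93 (W = 93 - (1 - 1) = 93 - 1*0 = 93 + 0 = 93)
-325*(-44*5 + W) = -325*(-44*5 + 93) = -325*(-220 + 93) = -325*(-127) = 41275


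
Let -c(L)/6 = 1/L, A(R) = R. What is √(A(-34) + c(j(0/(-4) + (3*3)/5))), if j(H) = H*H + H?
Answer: I*√15519/21 ≈ 5.9322*I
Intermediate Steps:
j(H) = H + H² (j(H) = H² + H = H + H²)
c(L) = -6/L
√(A(-34) + c(j(0/(-4) + (3*3)/5))) = √(-34 - 6*1/((1 + (0/(-4) + (3*3)/5))*(0/(-4) + (3*3)/5))) = √(-34 - 6*1/((1 + (0*(-¼) + 9*(⅕)))*(0*(-¼) + 9*(⅕)))) = √(-34 - 6*1/((0 + 9/5)*(1 + (0 + 9/5)))) = √(-34 - 6*5/(9*(1 + 9/5))) = √(-34 - 6/((9/5)*(14/5))) = √(-34 - 6/126/25) = √(-34 - 6*25/126) = √(-34 - 25/21) = √(-739/21) = I*√15519/21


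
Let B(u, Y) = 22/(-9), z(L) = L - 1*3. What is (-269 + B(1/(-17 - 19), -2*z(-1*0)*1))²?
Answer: 5968249/81 ≈ 73682.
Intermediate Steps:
z(L) = -3 + L (z(L) = L - 3 = -3 + L)
B(u, Y) = -22/9 (B(u, Y) = 22*(-⅑) = -22/9)
(-269 + B(1/(-17 - 19), -2*z(-1*0)*1))² = (-269 - 22/9)² = (-2443/9)² = 5968249/81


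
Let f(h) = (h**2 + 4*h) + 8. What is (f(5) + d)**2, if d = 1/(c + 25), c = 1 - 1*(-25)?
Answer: 7311616/2601 ≈ 2811.1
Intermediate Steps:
f(h) = 8 + h**2 + 4*h
c = 26 (c = 1 + 25 = 26)
d = 1/51 (d = 1/(26 + 25) = 1/51 ≈ 0.019608)
(f(5) + d)**2 = ((8 + 5**2 + 4*5) + 1/51)**2 = ((8 + 25 + 20) + 1/51)**2 = (53 + 1/51)**2 = (2704/51)**2 = 7311616/2601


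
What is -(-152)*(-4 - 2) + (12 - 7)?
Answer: -907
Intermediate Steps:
-(-152)*(-4 - 2) + (12 - 7) = -(-152)*(-6) + 5 = -38*24 + 5 = -912 + 5 = -907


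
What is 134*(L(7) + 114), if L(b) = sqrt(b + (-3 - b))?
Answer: 15276 + 134*I*sqrt(3) ≈ 15276.0 + 232.09*I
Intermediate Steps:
L(b) = I*sqrt(3) (L(b) = sqrt(-3) = I*sqrt(3))
134*(L(7) + 114) = 134*(I*sqrt(3) + 114) = 134*(114 + I*sqrt(3)) = 15276 + 134*I*sqrt(3)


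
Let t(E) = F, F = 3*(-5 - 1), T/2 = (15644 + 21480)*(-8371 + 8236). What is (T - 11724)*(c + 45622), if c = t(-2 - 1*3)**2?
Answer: -461077482984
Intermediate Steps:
T = -10023480 (T = 2*((15644 + 21480)*(-8371 + 8236)) = 2*(37124*(-135)) = 2*(-5011740) = -10023480)
F = -18 (F = 3*(-6) = -18)
t(E) = -18
c = 324 (c = (-18)**2 = 324)
(T - 11724)*(c + 45622) = (-10023480 - 11724)*(324 + 45622) = -10035204*45946 = -461077482984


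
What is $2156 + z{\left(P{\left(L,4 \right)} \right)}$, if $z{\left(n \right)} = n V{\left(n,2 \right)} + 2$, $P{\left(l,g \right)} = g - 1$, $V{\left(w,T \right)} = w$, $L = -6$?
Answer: $2167$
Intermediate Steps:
$P{\left(l,g \right)} = -1 + g$ ($P{\left(l,g \right)} = g - 1 = -1 + g$)
$z{\left(n \right)} = 2 + n^{2}$ ($z{\left(n \right)} = n n + 2 = n^{2} + 2 = 2 + n^{2}$)
$2156 + z{\left(P{\left(L,4 \right)} \right)} = 2156 + \left(2 + \left(-1 + 4\right)^{2}\right) = 2156 + \left(2 + 3^{2}\right) = 2156 + \left(2 + 9\right) = 2156 + 11 = 2167$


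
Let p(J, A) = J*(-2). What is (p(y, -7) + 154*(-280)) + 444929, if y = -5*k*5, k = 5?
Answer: 402059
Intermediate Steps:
y = -125 (y = -5*5*5 = -25*5 = -125)
p(J, A) = -2*J
(p(y, -7) + 154*(-280)) + 444929 = (-2*(-125) + 154*(-280)) + 444929 = (250 - 43120) + 444929 = -42870 + 444929 = 402059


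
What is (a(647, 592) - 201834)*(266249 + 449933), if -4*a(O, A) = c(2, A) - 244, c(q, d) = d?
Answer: -144612185622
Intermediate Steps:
a(O, A) = 61 - A/4 (a(O, A) = -(A - 244)/4 = -(-244 + A)/4 = 61 - A/4)
(a(647, 592) - 201834)*(266249 + 449933) = ((61 - ¼*592) - 201834)*(266249 + 449933) = ((61 - 148) - 201834)*716182 = (-87 - 201834)*716182 = -201921*716182 = -144612185622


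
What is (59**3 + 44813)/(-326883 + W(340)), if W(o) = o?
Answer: -250192/326543 ≈ -0.76618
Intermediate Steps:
(59**3 + 44813)/(-326883 + W(340)) = (59**3 + 44813)/(-326883 + 340) = (205379 + 44813)/(-326543) = 250192*(-1/326543) = -250192/326543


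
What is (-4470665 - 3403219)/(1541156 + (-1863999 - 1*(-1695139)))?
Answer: -656157/114358 ≈ -5.7377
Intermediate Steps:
(-4470665 - 3403219)/(1541156 + (-1863999 - 1*(-1695139))) = -7873884/(1541156 + (-1863999 + 1695139)) = -7873884/(1541156 - 168860) = -7873884/1372296 = -7873884*1/1372296 = -656157/114358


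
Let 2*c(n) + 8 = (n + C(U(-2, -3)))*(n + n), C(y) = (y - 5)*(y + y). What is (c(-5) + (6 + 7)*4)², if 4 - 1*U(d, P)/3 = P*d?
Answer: 344569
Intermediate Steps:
U(d, P) = 12 - 3*P*d
C(y) = 2*y*(-5 + y) (C(y) = (-5 + y)*(2*y) = 2*y*(-5 + y))
c(n) = -4 + n*(132 + n) (c(n) = -4 + ((n + 2*(12 - 3*(-3)*(-2))*(-5 + (12 - 3*(-3)*(-2))))*(n + n))/2 = -4 + ((n + 2*(12 - 18)*(-5 + (12 - 18)))*(2*n))/2 = -4 + ((n + 2*(-6)*(-5 - 6))*(2*n))/2 = -4 + ((n + 2*(-6)*(-11))*(2*n))/2 = -4 + ((n + 132)*(2*n))/2 = -4 + ((132 + n)*(2*n))/2 = -4 + (2*n*(132 + n))/2 = -4 + n*(132 + n))
(c(-5) + (6 + 7)*4)² = ((-4 + (-5)² + 132*(-5)) + (6 + 7)*4)² = ((-4 + 25 - 660) + 13*4)² = (-639 + 52)² = (-587)² = 344569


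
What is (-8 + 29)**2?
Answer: 441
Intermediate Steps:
(-8 + 29)**2 = 21**2 = 441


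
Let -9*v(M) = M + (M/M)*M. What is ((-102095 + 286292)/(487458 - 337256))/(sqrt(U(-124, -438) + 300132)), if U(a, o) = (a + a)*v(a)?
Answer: 42507*sqrt(659921)/15249454468 ≈ 0.0022644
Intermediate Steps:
v(M) = -2*M/9 (v(M) = -(M + (M/M)*M)/9 = -(M + 1*M)/9 = -(M + M)/9 = -2*M/9)
U(a, o) = -4*a**2/9 (U(a, o) = (a + a)*(-2*a/9) = (2*a)*(-2*a/9) = -4*a**2/9)
((-102095 + 286292)/(487458 - 337256))/(sqrt(U(-124, -438) + 300132)) = ((-102095 + 286292)/(487458 - 337256))/(sqrt(-4/9*(-124)**2 + 300132)) = (184197/150202)/(sqrt(-4/9*15376 + 300132)) = (184197*(1/150202))/(sqrt(-61504/9 + 300132)) = 14169/(11554*(sqrt(2639684/9))) = 14169/(11554*((2*sqrt(659921)/3))) = 14169*(3*sqrt(659921)/1319842)/11554 = 42507*sqrt(659921)/15249454468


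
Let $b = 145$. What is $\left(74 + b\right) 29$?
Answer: $6351$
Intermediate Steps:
$\left(74 + b\right) 29 = \left(74 + 145\right) 29 = 219 \cdot 29 = 6351$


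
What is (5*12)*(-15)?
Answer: -900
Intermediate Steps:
(5*12)*(-15) = 60*(-15) = -900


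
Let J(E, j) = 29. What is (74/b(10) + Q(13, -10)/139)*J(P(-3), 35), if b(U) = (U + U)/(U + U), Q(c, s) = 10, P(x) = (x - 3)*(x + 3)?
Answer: 298584/139 ≈ 2148.1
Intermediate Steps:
P(x) = (-3 + x)*(3 + x)
b(U) = 1 (b(U) = (2*U)/((2*U)) = (2*U)*(1/(2*U)) = 1)
(74/b(10) + Q(13, -10)/139)*J(P(-3), 35) = (74/1 + 10/139)*29 = (74*1 + 10*(1/139))*29 = (74 + 10/139)*29 = (10296/139)*29 = 298584/139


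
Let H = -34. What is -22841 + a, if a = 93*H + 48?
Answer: -25955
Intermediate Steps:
a = -3114 (a = 93*(-34) + 48 = -3162 + 48 = -3114)
-22841 + a = -22841 - 3114 = -25955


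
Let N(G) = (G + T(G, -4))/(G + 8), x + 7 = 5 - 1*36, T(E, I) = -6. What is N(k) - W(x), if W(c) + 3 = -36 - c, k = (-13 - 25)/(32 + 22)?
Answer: 16/197 ≈ 0.081218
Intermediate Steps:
x = -38 (x = -7 + (5 - 1*36) = -7 + (5 - 36) = -7 - 31 = -38)
k = -19/27 (k = -38/54 = -38*1/54 = -19/27 ≈ -0.70370)
W(c) = -39 - c (W(c) = -3 + (-36 - c) = -39 - c)
N(G) = (-6 + G)/(8 + G) (N(G) = (G - 6)/(G + 8) = (-6 + G)/(8 + G))
N(k) - W(x) = (-6 - 19/27)/(8 - 19/27) - (-39 - 1*(-38)) = -181/27/(197/27) - (-39 + 38) = (27/197)*(-181/27) - 1*(-1) = -181/197 + 1 = 16/197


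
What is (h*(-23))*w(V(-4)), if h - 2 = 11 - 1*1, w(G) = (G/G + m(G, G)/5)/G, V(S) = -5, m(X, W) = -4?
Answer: 276/25 ≈ 11.040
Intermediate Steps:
w(G) = 1/(5*G) (w(G) = (G/G - 4/5)/G = (1 - 4*1/5)/G = (1 - 4/5)/G = 1/(5*G))
h = 12 (h = 2 + (11 - 1*1) = 2 + (11 - 1) = 2 + 10 = 12)
(h*(-23))*w(V(-4)) = (12*(-23))*((1/5)/(-5)) = -276*(-1)/(5*5) = -276*(-1/25) = 276/25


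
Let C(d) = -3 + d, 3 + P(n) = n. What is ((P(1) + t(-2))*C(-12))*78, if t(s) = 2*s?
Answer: 7020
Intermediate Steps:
P(n) = -3 + n
((P(1) + t(-2))*C(-12))*78 = (((-3 + 1) + 2*(-2))*(-3 - 12))*78 = ((-2 - 4)*(-15))*78 = -6*(-15)*78 = 90*78 = 7020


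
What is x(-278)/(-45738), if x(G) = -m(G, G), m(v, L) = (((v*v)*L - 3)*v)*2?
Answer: 5972817490/22869 ≈ 2.6118e+5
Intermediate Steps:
m(v, L) = 2*v*(-3 + L*v**2) (m(v, L) = ((v**2*L - 3)*v)*2 = ((L*v**2 - 3)*v)*2 = ((-3 + L*v**2)*v)*2 = (v*(-3 + L*v**2))*2 = 2*v*(-3 + L*v**2))
x(G) = -2*G*(-3 + G**3) (x(G) = -2*G*(-3 + G*G**2) = -2*G*(-3 + G**3))
x(-278)/(-45738) = (2*(-278)*(3 - 1*(-278)**3))/(-45738) = (2*(-278)*(3 - 1*(-21484952)))*(-1/45738) = (2*(-278)*(3 + 21484952))*(-1/45738) = (2*(-278)*21484955)*(-1/45738) = -11945634980*(-1/45738) = 5972817490/22869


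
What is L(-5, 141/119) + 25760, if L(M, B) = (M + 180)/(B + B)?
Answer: 7285145/282 ≈ 25834.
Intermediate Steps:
L(M, B) = (180 + M)/(2*B) (L(M, B) = (180 + M)/((2*B)) = (180 + M)*(1/(2*B)) = (180 + M)/(2*B))
L(-5, 141/119) + 25760 = (180 - 5)/(2*((141/119))) + 25760 = (1/2)*175/(141*(1/119)) + 25760 = (1/2)*175/(141/119) + 25760 = (1/2)*(119/141)*175 + 25760 = 20825/282 + 25760 = 7285145/282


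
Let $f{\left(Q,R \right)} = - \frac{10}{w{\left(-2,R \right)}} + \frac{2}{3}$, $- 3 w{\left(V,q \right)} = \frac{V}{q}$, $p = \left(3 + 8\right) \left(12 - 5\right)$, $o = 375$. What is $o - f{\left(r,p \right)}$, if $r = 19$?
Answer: $\frac{4588}{3} \approx 1529.3$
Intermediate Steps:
$p = 77$ ($p = 11 \cdot 7 = 77$)
$w{\left(V,q \right)} = - \frac{V}{3 q}$ ($w{\left(V,q \right)} = - \frac{V \frac{1}{q}}{3} = - \frac{V}{3 q}$)
$f{\left(Q,R \right)} = \frac{2}{3} - 15 R$ ($f{\left(Q,R \right)} = - \frac{10}{\left(- \frac{1}{3}\right) \left(-2\right) \frac{1}{R}} + \frac{2}{3} = - \frac{10}{\frac{2}{3} \frac{1}{R}} + 2 \cdot \frac{1}{3} = - 10 \frac{3 R}{2} + \frac{2}{3} = - 15 R + \frac{2}{3} = \frac{2}{3} - 15 R$)
$o - f{\left(r,p \right)} = 375 - \left(\frac{2}{3} - 1155\right) = 375 - - \frac{3463}{3} = 375 + \frac{3463}{3} = \frac{4588}{3}$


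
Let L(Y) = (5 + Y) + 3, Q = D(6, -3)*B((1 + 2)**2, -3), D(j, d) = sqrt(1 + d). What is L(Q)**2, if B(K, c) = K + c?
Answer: -8 + 96*I*sqrt(2) ≈ -8.0 + 135.76*I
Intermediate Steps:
Q = 6*I*sqrt(2) (Q = sqrt(1 - 3)*((1 + 2)**2 - 3) = sqrt(-2)*(3**2 - 3) = (I*sqrt(2))*(9 - 3) = (I*sqrt(2))*6 = 6*I*sqrt(2) ≈ 8.4853*I)
L(Y) = 8 + Y
L(Q)**2 = (8 + 6*I*sqrt(2))**2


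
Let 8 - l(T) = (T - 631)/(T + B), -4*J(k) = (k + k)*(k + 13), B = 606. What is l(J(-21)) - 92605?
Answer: -48334919/522 ≈ -92596.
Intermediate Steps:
J(k) = -k*(13 + k)/2 (J(k) = -(k + k)*(k + 13)/4 = -2*k*(13 + k)/4 = -k*(13 + k)/2)
l(T) = 8 - (-631 + T)/(606 + T) (l(T) = 8 - (T - 631)/(T + 606) = 8 - (-631 + T)/(606 + T))
l(J(-21)) - 92605 = (5479 + 7*(-1/2*(-21)*(13 - 21)))/(606 - 1/2*(-21)*(13 - 21)) - 92605 = (5479 + 7*(-1/2*(-21)*(-8)))/(606 - 1/2*(-21)*(-8)) - 92605 = (5479 + 7*(-84))/(606 - 84) - 92605 = (5479 - 588)/522 - 92605 = (1/522)*4891 - 92605 = 4891/522 - 92605 = -48334919/522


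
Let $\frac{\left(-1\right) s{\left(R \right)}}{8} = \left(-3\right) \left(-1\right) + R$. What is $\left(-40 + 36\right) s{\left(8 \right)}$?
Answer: $352$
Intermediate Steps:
$s{\left(R \right)} = -24 - 8 R$ ($s{\left(R \right)} = - 8 \left(\left(-3\right) \left(-1\right) + R\right) = - 8 \left(3 + R\right) = -24 - 8 R$)
$\left(-40 + 36\right) s{\left(8 \right)} = \left(-40 + 36\right) \left(-24 - 64\right) = - 4 \left(-24 - 64\right) = \left(-4\right) \left(-88\right) = 352$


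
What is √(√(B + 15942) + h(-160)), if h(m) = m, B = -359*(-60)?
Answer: √(-160 + √37482) ≈ 5.7968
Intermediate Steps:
B = 21540
√(√(B + 15942) + h(-160)) = √(√(21540 + 15942) - 160) = √(√37482 - 160) = √(-160 + √37482)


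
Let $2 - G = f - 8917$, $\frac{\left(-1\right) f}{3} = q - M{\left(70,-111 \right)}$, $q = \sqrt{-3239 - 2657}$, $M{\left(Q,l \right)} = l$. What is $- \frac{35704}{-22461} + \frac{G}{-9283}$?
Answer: $\frac{123631060}{208505463} - \frac{6 i \sqrt{1474}}{9283} \approx 0.59294 - 0.024815 i$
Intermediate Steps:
$q = 2 i \sqrt{1474}$ ($q = \sqrt{-5896} = 2 i \sqrt{1474} \approx 76.785 i$)
$f = -333 - 6 i \sqrt{1474}$ ($f = - 3 \left(2 i \sqrt{1474} - -111\right) = - 3 \left(2 i \sqrt{1474} + 111\right) = - 3 \left(111 + 2 i \sqrt{1474}\right) = -333 - 6 i \sqrt{1474} \approx -333.0 - 230.36 i$)
$G = 9252 + 6 i \sqrt{1474}$ ($G = 2 - \left(\left(-333 - 6 i \sqrt{1474}\right) - 8917\right) = 2 - \left(-9250 - 6 i \sqrt{1474}\right) = 2 + \left(9250 + 6 i \sqrt{1474}\right) = 9252 + 6 i \sqrt{1474} \approx 9252.0 + 230.36 i$)
$- \frac{35704}{-22461} + \frac{G}{-9283} = - \frac{35704}{-22461} + \frac{9252 + 6 i \sqrt{1474}}{-9283} = \left(-35704\right) \left(- \frac{1}{22461}\right) + \left(9252 + 6 i \sqrt{1474}\right) \left(- \frac{1}{9283}\right) = \frac{35704}{22461} - \left(\frac{9252}{9283} + \frac{6 i \sqrt{1474}}{9283}\right) = \frac{123631060}{208505463} - \frac{6 i \sqrt{1474}}{9283}$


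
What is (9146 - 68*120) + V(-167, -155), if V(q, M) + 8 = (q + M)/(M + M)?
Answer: 151751/155 ≈ 979.04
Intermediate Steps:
V(q, M) = -8 + (M + q)/(2*M) (V(q, M) = -8 + (q + M)/(M + M) = -8 + (M + q)/((2*M)) = -8 + (M + q)*(1/(2*M)) = -8 + (M + q)/(2*M))
(9146 - 68*120) + V(-167, -155) = (9146 - 68*120) + (½)*(-167 - 15*(-155))/(-155) = (9146 - 8160) + (½)*(-1/155)*(-167 + 2325) = 986 + (½)*(-1/155)*2158 = 986 - 1079/155 = 151751/155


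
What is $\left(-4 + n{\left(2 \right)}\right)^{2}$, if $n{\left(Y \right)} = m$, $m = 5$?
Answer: $1$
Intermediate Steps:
$n{\left(Y \right)} = 5$
$\left(-4 + n{\left(2 \right)}\right)^{2} = \left(-4 + 5\right)^{2} = 1^{2} = 1$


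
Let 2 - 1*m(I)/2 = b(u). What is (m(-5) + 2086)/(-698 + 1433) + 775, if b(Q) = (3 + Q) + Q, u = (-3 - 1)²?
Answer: 114329/147 ≈ 777.75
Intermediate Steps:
u = 16 (u = (-4)² = 16)
b(Q) = 3 + 2*Q
m(I) = -66 (m(I) = 4 - 2*(3 + 2*16) = 4 - 2*(3 + 32) = 4 - 2*35 = 4 - 70 = -66)
(m(-5) + 2086)/(-698 + 1433) + 775 = (-66 + 2086)/(-698 + 1433) + 775 = 2020/735 + 775 = 2020*(1/735) + 775 = 404/147 + 775 = 114329/147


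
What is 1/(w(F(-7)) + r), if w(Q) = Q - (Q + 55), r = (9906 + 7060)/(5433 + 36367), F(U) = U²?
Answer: -20900/1141017 ≈ -0.018317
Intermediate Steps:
r = 8483/20900 (r = 16966/41800 = 16966*(1/41800) = 8483/20900 ≈ 0.40589)
w(Q) = -55 (w(Q) = Q - (55 + Q) = Q + (-55 - Q) = -55)
1/(w(F(-7)) + r) = 1/(-55 + 8483/20900) = 1/(-1141017/20900) = -20900/1141017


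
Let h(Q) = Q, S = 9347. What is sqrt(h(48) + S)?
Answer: sqrt(9395) ≈ 96.928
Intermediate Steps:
sqrt(h(48) + S) = sqrt(48 + 9347) = sqrt(9395)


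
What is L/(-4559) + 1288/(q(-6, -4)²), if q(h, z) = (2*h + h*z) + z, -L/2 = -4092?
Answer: 668527/36472 ≈ 18.330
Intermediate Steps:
L = 8184 (L = -2*(-4092) = 8184)
q(h, z) = z + 2*h + h*z
L/(-4559) + 1288/(q(-6, -4)²) = 8184/(-4559) + 1288/((-4 + 2*(-6) - 6*(-4))²) = 8184*(-1/4559) + 1288/((-4 - 12 + 24)²) = -8184/4559 + 1288/(8²) = -8184/4559 + 1288/64 = -8184/4559 + 1288*(1/64) = -8184/4559 + 161/8 = 668527/36472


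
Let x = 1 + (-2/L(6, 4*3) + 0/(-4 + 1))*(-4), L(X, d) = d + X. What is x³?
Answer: 2197/729 ≈ 3.0137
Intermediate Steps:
L(X, d) = X + d
x = 13/9 (x = 1 + (-2/(6 + 4*3) + 0/(-4 + 1))*(-4) = 1 + (-2/(6 + 12) + 0/(-3))*(-4) = 1 + (-2/(1*18) + 0*(-⅓))*(-4) = 1 + (-2/18 + 0)*(-4) = 1 + (-2*1/18 + 0)*(-4) = 1 + (-⅑ + 0)*(-4) = 1 - ⅑*(-4) = 1 + 4/9 = 13/9 ≈ 1.4444)
x³ = (13/9)³ = 2197/729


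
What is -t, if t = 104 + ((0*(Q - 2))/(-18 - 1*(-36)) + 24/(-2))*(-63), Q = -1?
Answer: -860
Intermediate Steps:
t = 860 (t = 104 + ((0*(-1 - 2))/(-18 - 1*(-36)) + 24/(-2))*(-63) = 104 + ((0*(-3))/(-18 + 36) + 24*(-½))*(-63) = 104 + (0/18 - 12)*(-63) = 104 + (0*(1/18) - 12)*(-63) = 104 + (0 - 12)*(-63) = 104 - 12*(-63) = 104 + 756 = 860)
-t = -1*860 = -860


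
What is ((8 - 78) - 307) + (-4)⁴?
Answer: -121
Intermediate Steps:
((8 - 78) - 307) + (-4)⁴ = (-70 - 307) + 256 = -377 + 256 = -121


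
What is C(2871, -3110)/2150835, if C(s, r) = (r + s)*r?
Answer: 148658/430167 ≈ 0.34558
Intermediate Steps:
C(s, r) = r*(r + s)
C(2871, -3110)/2150835 = -3110*(-3110 + 2871)/2150835 = -3110*(-239)*(1/2150835) = 743290*(1/2150835) = 148658/430167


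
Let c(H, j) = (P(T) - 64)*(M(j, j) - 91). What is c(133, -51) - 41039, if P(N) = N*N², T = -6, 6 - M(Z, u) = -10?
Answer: -20039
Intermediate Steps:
M(Z, u) = 16 (M(Z, u) = 6 - 1*(-10) = 6 + 10 = 16)
P(N) = N³
c(H, j) = 21000 (c(H, j) = ((-6)³ - 64)*(16 - 91) = (-216 - 64)*(-75) = -280*(-75) = 21000)
c(133, -51) - 41039 = 21000 - 41039 = -20039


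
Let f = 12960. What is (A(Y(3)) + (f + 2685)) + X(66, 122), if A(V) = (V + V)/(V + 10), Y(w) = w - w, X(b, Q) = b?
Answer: 15711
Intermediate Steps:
Y(w) = 0
A(V) = 2*V/(10 + V) (A(V) = (2*V)/(10 + V) = 2*V/(10 + V))
(A(Y(3)) + (f + 2685)) + X(66, 122) = (2*0/(10 + 0) + (12960 + 2685)) + 66 = (2*0/10 + 15645) + 66 = (2*0*(1/10) + 15645) + 66 = (0 + 15645) + 66 = 15645 + 66 = 15711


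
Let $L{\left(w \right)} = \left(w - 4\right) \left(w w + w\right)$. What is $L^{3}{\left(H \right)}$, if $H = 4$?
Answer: $0$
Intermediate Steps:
$L{\left(w \right)} = \left(-4 + w\right) \left(w + w^{2}\right)$ ($L{\left(w \right)} = \left(-4 + w\right) \left(w^{2} + w\right) = \left(-4 + w\right) \left(w + w^{2}\right)$)
$L^{3}{\left(H \right)} = \left(4 \left(-4 + 4^{2} - 12\right)\right)^{3} = \left(4 \left(-4 + 16 - 12\right)\right)^{3} = \left(4 \cdot 0\right)^{3} = 0^{3} = 0$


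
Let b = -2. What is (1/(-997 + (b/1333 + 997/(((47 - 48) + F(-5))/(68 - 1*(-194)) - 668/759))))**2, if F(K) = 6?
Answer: 52092398858433649/241902359257997011797441 ≈ 2.1534e-7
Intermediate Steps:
(1/(-997 + (b/1333 + 997/(((47 - 48) + F(-5))/(68 - 1*(-194)) - 668/759))))**2 = (1/(-997 + (-2/1333 + 997/(((47 - 48) + 6)/(68 - 1*(-194)) - 668/759))))**2 = (1/(-997 + (-2*1/1333 + 997/((-1 + 6)/(68 + 194) - 668*1/759))))**2 = (1/(-997 + (-2/1333 + 997/(5/262 - 668/759))))**2 = (1/(-997 + (-2/1333 + 997/(-171221/198858))))**2 = (1/(-997 + (-2/1333 + 997*(-198858/171221))))**2 = (1/(-997 + (-2/1333 - 198261426/171221)))**2 = (1/(-997 - 264282823300/228237593))**2 = (1/(-491835703521/228237593))**2 = (-228237593/491835703521)**2 = 52092398858433649/241902359257997011797441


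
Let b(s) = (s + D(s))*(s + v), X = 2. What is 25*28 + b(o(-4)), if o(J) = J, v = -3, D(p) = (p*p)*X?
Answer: 504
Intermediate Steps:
D(p) = 2*p**2 (D(p) = (p*p)*2 = p**2*2 = 2*p**2)
b(s) = (-3 + s)*(s + 2*s**2) (b(s) = (s + 2*s**2)*(s - 3) = (s + 2*s**2)*(-3 + s) = (-3 + s)*(s + 2*s**2))
25*28 + b(o(-4)) = 25*28 - 4*(-3 - 5*(-4) + 2*(-4)**2) = 700 - 4*(-3 + 20 + 2*16) = 700 - 4*(-3 + 20 + 32) = 700 - 4*49 = 700 - 196 = 504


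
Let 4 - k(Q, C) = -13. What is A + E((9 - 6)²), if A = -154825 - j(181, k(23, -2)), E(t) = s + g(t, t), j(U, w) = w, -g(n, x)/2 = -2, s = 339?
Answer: -154499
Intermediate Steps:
k(Q, C) = 17 (k(Q, C) = 4 - 1*(-13) = 4 + 13 = 17)
g(n, x) = 4 (g(n, x) = -2*(-2) = 4)
E(t) = 343 (E(t) = 339 + 4 = 343)
A = -154842 (A = -154825 - 1*17 = -154825 - 17 = -154842)
A + E((9 - 6)²) = -154842 + 343 = -154499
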